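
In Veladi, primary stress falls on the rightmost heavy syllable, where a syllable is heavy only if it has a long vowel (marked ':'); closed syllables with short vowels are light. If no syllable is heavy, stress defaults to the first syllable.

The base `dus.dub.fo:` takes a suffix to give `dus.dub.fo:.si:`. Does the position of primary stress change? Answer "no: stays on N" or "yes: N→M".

Base `dus.dub.fo:` (3 syllables):
  Weights: 1 dus L, 2 dub L, 3 fo: H.
  Heavy syllables in the domain: 3. The rightmost is syllable 3 (fo:).
  → primary stress on syllable 3.
Suffixed `dus.dub.fo:.si:` (4 syllables):
  Weights: 1 dus L, 2 dub L, 3 fo: H, 4 si: H.
  Heavy syllables in the domain: 3, 4. The rightmost is syllable 4 (si:).
  → primary stress on syllable 4.

yes: 3→4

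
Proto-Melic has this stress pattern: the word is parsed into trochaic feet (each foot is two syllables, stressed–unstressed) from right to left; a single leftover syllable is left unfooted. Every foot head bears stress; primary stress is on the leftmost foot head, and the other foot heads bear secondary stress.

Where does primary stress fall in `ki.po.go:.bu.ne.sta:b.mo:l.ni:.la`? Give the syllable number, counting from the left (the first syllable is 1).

Parse right to left into trochaic (ˈσσ) feet: ki (ˈpo.go:) (ˈbu.ne) (ˈsta:b.mo:l) (ˈni:.la). Syllable 1 is left unfooted.
Foot heads (stressed positions): 2, 4, 6, 8.
End Rule Leftmost: primary stress on the leftmost head = syllable 2.
Primary stress: syllable 2 → ki.ˈpo.go:.bu.ne.sta:b.mo:l.ni:.la.

2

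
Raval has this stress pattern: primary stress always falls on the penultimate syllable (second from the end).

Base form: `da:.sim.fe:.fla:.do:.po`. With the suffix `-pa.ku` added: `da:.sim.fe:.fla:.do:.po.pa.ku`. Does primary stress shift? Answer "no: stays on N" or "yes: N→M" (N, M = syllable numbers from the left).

Base `da:.sim.fe:.fla:.do:.po` (6 syllables):
  The word has 6 syllables; the penultimate syllable (second from the end) is syllable 5 (do:).
  → primary stress on syllable 5.
Suffixed `da:.sim.fe:.fla:.do:.po.pa.ku` (8 syllables):
  The word has 8 syllables; the penultimate syllable (second from the end) is syllable 7 (pa).
  → primary stress on syllable 7.

yes: 5→7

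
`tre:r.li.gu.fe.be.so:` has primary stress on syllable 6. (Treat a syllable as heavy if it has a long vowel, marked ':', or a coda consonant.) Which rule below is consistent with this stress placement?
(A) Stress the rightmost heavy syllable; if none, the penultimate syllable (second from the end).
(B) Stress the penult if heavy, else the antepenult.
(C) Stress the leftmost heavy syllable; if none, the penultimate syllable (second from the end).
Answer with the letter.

A

Rule A → syllable 6 ✓.
Rule B → syllable 4 (observed: 6).
Rule C → syllable 1 (observed: 6).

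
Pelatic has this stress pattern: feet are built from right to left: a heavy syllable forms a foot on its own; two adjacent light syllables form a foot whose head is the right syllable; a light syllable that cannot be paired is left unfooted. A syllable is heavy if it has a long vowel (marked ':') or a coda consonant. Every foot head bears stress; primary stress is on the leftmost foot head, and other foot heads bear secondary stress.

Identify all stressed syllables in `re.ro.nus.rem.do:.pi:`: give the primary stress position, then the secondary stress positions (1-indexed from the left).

Weights: 1 re L, 2 ro L, 3 nus H, 4 rem H, 5 do: H, 6 pi: H.
Parse right to left (heavy = foot alone; LL = one foot; stranded L unfooted): (re.ˈro) (ˈnus) (ˈrem) (ˈdo:) (ˈpi:).
Foot heads: 2, 3, 4, 5, 6.
Primary stress on the leftmost head = syllable 2.
Secondary stress on 3, 4, 5, 6: re.ˈro.ˌnus.ˌrem.ˌdo:.ˌpi:.

primary 2, secondary 3, 4, 5, 6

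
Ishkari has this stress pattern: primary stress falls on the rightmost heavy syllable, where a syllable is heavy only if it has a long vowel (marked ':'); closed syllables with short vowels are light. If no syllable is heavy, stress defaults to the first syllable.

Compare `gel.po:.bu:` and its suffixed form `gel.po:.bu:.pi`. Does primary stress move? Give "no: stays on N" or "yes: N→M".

Base `gel.po:.bu:` (3 syllables):
  Weights: 1 gel L, 2 po: H, 3 bu: H.
  Heavy syllables in the domain: 2, 3. The rightmost is syllable 3 (bu:).
  → primary stress on syllable 3.
Suffixed `gel.po:.bu:.pi` (4 syllables):
  Weights: 1 gel L, 2 po: H, 3 bu: H, 4 pi L.
  Heavy syllables in the domain: 2, 3. The rightmost is syllable 3 (bu:).
  → primary stress on syllable 3.

no: stays on 3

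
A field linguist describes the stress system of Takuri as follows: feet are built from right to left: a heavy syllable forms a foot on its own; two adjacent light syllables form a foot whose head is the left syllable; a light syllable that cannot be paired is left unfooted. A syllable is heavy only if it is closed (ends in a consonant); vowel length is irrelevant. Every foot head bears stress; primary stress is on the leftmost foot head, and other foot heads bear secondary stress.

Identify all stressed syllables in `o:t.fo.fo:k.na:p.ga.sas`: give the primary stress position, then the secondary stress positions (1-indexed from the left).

Weights: 1 o:t H, 2 fo L, 3 fo:k H, 4 na:p H, 5 ga L, 6 sas H.
Parse right to left (heavy = foot alone; LL = one foot; stranded L unfooted): (ˈo:t) fo (ˈfo:k) (ˈna:p) ga (ˈsas).
Foot heads: 1, 3, 4, 6.
Primary stress on the leftmost head = syllable 1.
Secondary stress on 3, 4, 6: ˈo:t.fo.ˌfo:k.ˌna:p.ga.ˌsas.

primary 1, secondary 3, 4, 6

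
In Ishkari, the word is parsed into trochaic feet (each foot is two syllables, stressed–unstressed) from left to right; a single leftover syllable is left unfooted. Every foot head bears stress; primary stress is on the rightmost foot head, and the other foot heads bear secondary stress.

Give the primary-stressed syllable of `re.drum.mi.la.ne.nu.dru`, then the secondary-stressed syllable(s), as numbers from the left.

primary 5, secondary 1, 3

Parse left to right into trochaic (ˈσσ) feet: (ˈre.drum) (ˈmi.la) (ˈne.nu) dru. Syllable 7 is left unfooted.
Foot heads (stressed positions): 1, 3, 5.
End Rule Rightmost: primary stress on the rightmost head = syllable 5.
Secondary stress on 1, 3: ˌre.drum.ˌmi.la.ˈne.nu.dru.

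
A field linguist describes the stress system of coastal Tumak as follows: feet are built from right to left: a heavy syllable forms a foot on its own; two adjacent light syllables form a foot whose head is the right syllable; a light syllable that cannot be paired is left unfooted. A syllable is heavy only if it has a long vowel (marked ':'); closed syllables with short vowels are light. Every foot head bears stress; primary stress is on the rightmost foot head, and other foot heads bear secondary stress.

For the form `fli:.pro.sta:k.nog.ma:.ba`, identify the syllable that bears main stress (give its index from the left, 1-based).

5

Weights: 1 fli: H, 2 pro L, 3 sta:k H, 4 nog L, 5 ma: H, 6 ba L.
Parse right to left (heavy = foot alone; LL = one foot; stranded L unfooted): (ˈfli:) pro (ˈsta:k) nog (ˈma:) ba.
Foot heads: 1, 3, 5.
Primary stress on the rightmost head = syllable 5.
Primary stress: syllable 5 → fli:.pro.sta:k.nog.ˈma:.ba.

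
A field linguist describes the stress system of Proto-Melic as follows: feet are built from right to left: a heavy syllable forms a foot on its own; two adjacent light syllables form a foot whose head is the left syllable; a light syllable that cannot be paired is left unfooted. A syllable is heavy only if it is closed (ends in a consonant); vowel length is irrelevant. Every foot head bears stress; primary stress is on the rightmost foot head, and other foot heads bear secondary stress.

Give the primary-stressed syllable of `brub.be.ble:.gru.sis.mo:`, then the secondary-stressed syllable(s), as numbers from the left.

primary 5, secondary 1, 3

Weights: 1 brub H, 2 be L, 3 ble: L, 4 gru L, 5 sis H, 6 mo: L.
Parse right to left (heavy = foot alone; LL = one foot; stranded L unfooted): (ˈbrub) be (ˈble:.gru) (ˈsis) mo:.
Foot heads: 1, 3, 5.
Primary stress on the rightmost head = syllable 5.
Secondary stress on 1, 3: ˌbrub.be.ˌble:.gru.ˈsis.mo:.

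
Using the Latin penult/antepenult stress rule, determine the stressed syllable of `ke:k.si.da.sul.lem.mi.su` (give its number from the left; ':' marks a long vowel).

5

Classical Latin: stress the penult if heavy (long vowel or closed), else the antepenult.
Weights: 5 lem H, 6 mi L, 7 su L.
The penult (syllable 6, mi) is light, so stress falls on the antepenult (syllable 5, lem).
Stress on syllable 5: ke:k.si.da.sul.ˈlem.mi.su.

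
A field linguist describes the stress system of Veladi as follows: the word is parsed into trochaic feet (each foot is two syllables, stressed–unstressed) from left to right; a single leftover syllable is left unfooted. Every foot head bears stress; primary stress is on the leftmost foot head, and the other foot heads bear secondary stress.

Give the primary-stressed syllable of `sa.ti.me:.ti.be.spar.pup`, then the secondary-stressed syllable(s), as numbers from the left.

Parse left to right into trochaic (ˈσσ) feet: (ˈsa.ti) (ˈme:.ti) (ˈbe.spar) pup. Syllable 7 is left unfooted.
Foot heads (stressed positions): 1, 3, 5.
End Rule Leftmost: primary stress on the leftmost head = syllable 1.
Secondary stress on 3, 5: ˈsa.ti.ˌme:.ti.ˌbe.spar.pup.

primary 1, secondary 3, 5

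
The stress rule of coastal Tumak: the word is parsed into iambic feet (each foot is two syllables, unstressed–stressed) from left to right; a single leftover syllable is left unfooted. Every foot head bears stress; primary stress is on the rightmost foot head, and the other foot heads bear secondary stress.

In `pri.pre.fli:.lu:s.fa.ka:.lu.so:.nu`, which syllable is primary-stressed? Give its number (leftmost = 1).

Parse left to right into iambic (σˈσ) feet: (pri.ˈpre) (fli:.ˈlu:s) (fa.ˈka:) (lu.ˈso:) nu. Syllable 9 is left unfooted.
Foot heads (stressed positions): 2, 4, 6, 8.
End Rule Rightmost: primary stress on the rightmost head = syllable 8.
Primary stress: syllable 8 → pri.pre.fli:.lu:s.fa.ka:.lu.ˈso:.nu.

8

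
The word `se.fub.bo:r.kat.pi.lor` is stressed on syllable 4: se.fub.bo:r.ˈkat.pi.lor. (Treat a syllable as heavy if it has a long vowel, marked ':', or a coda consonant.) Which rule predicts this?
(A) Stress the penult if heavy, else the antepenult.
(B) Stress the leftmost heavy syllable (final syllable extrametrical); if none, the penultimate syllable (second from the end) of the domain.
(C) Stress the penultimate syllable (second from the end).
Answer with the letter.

Rule A → syllable 4 ✓.
Rule B → syllable 2 (observed: 4).
Rule C → syllable 5 (observed: 4).

A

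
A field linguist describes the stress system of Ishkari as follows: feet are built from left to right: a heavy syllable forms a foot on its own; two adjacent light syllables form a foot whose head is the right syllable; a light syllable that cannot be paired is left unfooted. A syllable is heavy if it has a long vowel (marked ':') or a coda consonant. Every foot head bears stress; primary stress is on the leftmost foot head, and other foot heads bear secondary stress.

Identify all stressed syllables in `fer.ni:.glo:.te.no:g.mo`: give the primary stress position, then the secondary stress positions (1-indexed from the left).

primary 1, secondary 2, 3, 5

Weights: 1 fer H, 2 ni: H, 3 glo: H, 4 te L, 5 no:g H, 6 mo L.
Parse left to right (heavy = foot alone; LL = one foot; stranded L unfooted): (ˈfer) (ˈni:) (ˈglo:) te (ˈno:g) mo.
Foot heads: 1, 2, 3, 5.
Primary stress on the leftmost head = syllable 1.
Secondary stress on 2, 3, 5: ˈfer.ˌni:.ˌglo:.te.ˌno:g.mo.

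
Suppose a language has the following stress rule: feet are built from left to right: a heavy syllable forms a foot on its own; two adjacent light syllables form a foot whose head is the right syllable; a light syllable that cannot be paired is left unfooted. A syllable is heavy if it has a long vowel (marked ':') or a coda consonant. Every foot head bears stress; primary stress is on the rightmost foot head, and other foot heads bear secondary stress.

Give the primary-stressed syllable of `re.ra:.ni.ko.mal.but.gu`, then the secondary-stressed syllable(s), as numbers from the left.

Weights: 1 re L, 2 ra: H, 3 ni L, 4 ko L, 5 mal H, 6 but H, 7 gu L.
Parse left to right (heavy = foot alone; LL = one foot; stranded L unfooted): re (ˈra:) (ni.ˈko) (ˈmal) (ˈbut) gu.
Foot heads: 2, 4, 5, 6.
Primary stress on the rightmost head = syllable 6.
Secondary stress on 2, 4, 5: re.ˌra:.ni.ˌko.ˌmal.ˈbut.gu.

primary 6, secondary 2, 4, 5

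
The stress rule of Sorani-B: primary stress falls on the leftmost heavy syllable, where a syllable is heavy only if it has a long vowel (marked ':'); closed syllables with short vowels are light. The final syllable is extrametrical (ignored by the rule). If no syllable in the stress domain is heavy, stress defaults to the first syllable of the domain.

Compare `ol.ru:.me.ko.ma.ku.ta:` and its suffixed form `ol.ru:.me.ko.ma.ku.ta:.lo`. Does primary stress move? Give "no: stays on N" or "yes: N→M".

Base `ol.ru:.me.ko.ma.ku.ta:` (7 syllables):
  The final syllable (7, ta:) is extrametrical; the stress domain is syllables 1–6.
  Weights: 1 ol L, 2 ru: H, 3 me L, 4 ko L, 5 ma L, 6 ku L.
  Heavy syllables in the domain: 2. The leftmost is syllable 2 (ru:).
  → primary stress on syllable 2.
Suffixed `ol.ru:.me.ko.ma.ku.ta:.lo` (8 syllables):
  The final syllable (8, lo) is extrametrical; the stress domain is syllables 1–7.
  Weights: 1 ol L, 2 ru: H, 3 me L, 4 ko L, 5 ma L, 6 ku L, 7 ta: H.
  Heavy syllables in the domain: 2, 7. The leftmost is syllable 2 (ru:).
  → primary stress on syllable 2.

no: stays on 2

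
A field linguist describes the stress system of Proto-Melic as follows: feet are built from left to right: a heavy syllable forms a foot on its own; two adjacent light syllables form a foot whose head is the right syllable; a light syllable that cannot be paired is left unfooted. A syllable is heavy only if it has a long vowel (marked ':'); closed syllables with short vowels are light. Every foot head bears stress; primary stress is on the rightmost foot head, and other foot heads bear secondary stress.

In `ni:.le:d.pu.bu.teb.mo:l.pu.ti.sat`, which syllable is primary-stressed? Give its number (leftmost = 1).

8

Weights: 1 ni: H, 2 le:d H, 3 pu L, 4 bu L, 5 teb L, 6 mo:l H, 7 pu L, 8 ti L, 9 sat L.
Parse left to right (heavy = foot alone; LL = one foot; stranded L unfooted): (ˈni:) (ˈle:d) (pu.ˈbu) teb (ˈmo:l) (pu.ˈti) sat.
Foot heads: 1, 2, 4, 6, 8.
Primary stress on the rightmost head = syllable 8.
Primary stress: syllable 8 → ni:.le:d.pu.bu.teb.mo:l.pu.ˈti.sat.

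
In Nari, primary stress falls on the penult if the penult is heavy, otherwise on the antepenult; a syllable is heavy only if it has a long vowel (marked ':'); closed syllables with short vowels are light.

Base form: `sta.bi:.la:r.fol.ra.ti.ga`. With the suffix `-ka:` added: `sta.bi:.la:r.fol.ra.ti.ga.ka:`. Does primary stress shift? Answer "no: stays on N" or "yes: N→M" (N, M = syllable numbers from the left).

yes: 5→6

Base `sta.bi:.la:r.fol.ra.ti.ga` (7 syllables):
  Weights: 5 ra L, 6 ti L, 7 ga L.
  The penult (syllable 6, ti) is light, so stress falls on the antepenult (syllable 5, ra).
  → primary stress on syllable 5.
Suffixed `sta.bi:.la:r.fol.ra.ti.ga.ka:` (8 syllables):
  Weights: 6 ti L, 7 ga L, 8 ka: H.
  The penult (syllable 7, ga) is light, so stress falls on the antepenult (syllable 6, ti).
  → primary stress on syllable 6.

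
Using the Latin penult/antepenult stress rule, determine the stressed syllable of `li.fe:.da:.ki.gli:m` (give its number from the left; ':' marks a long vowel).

3

Classical Latin: stress the penult if heavy (long vowel or closed), else the antepenult.
Weights: 3 da: H, 4 ki L, 5 gli:m H.
The penult (syllable 4, ki) is light, so stress falls on the antepenult (syllable 3, da:).
Stress on syllable 3: li.fe:.ˈda:.ki.gli:m.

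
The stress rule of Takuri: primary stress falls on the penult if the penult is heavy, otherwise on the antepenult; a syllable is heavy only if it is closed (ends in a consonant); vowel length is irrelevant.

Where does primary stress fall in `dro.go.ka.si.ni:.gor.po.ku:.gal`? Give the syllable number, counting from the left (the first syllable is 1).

Weights: 7 po L, 8 ku: L, 9 gal H.
The penult (syllable 8, ku:) is light, so stress falls on the antepenult (syllable 7, po).
Primary stress: syllable 7 → dro.go.ka.si.ni:.gor.ˈpo.ku:.gal.

7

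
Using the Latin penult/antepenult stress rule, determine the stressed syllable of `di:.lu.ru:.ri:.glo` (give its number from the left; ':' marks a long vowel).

Classical Latin: stress the penult if heavy (long vowel or closed), else the antepenult.
Weights: 3 ru: H, 4 ri: H, 5 glo L.
The penult (syllable 4, ri:) is heavy, so it takes stress.
Stress on syllable 4: di:.lu.ru:.ˈri:.glo.

4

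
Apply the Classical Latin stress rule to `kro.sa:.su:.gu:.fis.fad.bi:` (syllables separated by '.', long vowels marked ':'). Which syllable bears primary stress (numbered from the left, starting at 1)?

Classical Latin: stress the penult if heavy (long vowel or closed), else the antepenult.
Weights: 5 fis H, 6 fad H, 7 bi: H.
The penult (syllable 6, fad) is heavy, so it takes stress.
Stress on syllable 6: kro.sa:.su:.gu:.fis.ˈfad.bi:.

6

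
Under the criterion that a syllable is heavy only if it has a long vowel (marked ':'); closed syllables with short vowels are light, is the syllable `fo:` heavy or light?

heavy

`fo:`: long vowel, open (no coda). Long vowel → heavy.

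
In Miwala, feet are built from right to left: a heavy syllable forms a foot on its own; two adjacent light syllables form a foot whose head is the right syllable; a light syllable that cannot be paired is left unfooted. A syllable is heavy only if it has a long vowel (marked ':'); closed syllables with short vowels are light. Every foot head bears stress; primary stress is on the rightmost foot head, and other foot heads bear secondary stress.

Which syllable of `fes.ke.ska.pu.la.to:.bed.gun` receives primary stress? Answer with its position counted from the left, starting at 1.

8

Weights: 1 fes L, 2 ke L, 3 ska L, 4 pu L, 5 la L, 6 to: H, 7 bed L, 8 gun L.
Parse right to left (heavy = foot alone; LL = one foot; stranded L unfooted): fes (ke.ˈska) (pu.ˈla) (ˈto:) (bed.ˈgun).
Foot heads: 3, 5, 6, 8.
Primary stress on the rightmost head = syllable 8.
Primary stress: syllable 8 → fes.ke.ska.pu.la.to:.bed.ˈgun.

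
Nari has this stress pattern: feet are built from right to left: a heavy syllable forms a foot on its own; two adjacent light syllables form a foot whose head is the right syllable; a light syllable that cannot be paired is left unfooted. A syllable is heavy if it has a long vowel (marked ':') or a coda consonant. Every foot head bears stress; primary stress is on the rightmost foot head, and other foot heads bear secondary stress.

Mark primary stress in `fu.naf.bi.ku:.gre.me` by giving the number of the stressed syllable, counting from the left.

6

Weights: 1 fu L, 2 naf H, 3 bi L, 4 ku: H, 5 gre L, 6 me L.
Parse right to left (heavy = foot alone; LL = one foot; stranded L unfooted): fu (ˈnaf) bi (ˈku:) (gre.ˈme).
Foot heads: 2, 4, 6.
Primary stress on the rightmost head = syllable 6.
Primary stress: syllable 6 → fu.naf.bi.ku:.gre.ˈme.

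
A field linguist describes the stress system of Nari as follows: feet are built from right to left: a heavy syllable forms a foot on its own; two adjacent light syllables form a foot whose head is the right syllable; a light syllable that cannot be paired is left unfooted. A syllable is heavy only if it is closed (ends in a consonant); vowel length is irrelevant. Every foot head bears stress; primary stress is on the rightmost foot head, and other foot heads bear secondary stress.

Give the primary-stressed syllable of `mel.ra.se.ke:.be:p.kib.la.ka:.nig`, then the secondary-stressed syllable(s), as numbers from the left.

Weights: 1 mel H, 2 ra L, 3 se L, 4 ke: L, 5 be:p H, 6 kib H, 7 la L, 8 ka: L, 9 nig H.
Parse right to left (heavy = foot alone; LL = one foot; stranded L unfooted): (ˈmel) ra (se.ˈke:) (ˈbe:p) (ˈkib) (la.ˈka:) (ˈnig).
Foot heads: 1, 4, 5, 6, 8, 9.
Primary stress on the rightmost head = syllable 9.
Secondary stress on 1, 4, 5, 6, 8: ˌmel.ra.se.ˌke:.ˌbe:p.ˌkib.la.ˌka:.ˈnig.

primary 9, secondary 1, 4, 5, 6, 8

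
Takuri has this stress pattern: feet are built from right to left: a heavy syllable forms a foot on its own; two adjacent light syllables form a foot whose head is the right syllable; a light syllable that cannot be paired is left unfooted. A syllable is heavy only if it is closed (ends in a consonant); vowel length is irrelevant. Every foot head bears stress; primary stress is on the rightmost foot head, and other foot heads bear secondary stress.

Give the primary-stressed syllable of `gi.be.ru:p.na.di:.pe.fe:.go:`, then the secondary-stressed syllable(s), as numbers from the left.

primary 8, secondary 2, 3, 6

Weights: 1 gi L, 2 be L, 3 ru:p H, 4 na L, 5 di: L, 6 pe L, 7 fe: L, 8 go: L.
Parse right to left (heavy = foot alone; LL = one foot; stranded L unfooted): (gi.ˈbe) (ˈru:p) na (di:.ˈpe) (fe:.ˈgo:).
Foot heads: 2, 3, 6, 8.
Primary stress on the rightmost head = syllable 8.
Secondary stress on 2, 3, 6: gi.ˌbe.ˌru:p.na.di:.ˌpe.fe:.ˈgo:.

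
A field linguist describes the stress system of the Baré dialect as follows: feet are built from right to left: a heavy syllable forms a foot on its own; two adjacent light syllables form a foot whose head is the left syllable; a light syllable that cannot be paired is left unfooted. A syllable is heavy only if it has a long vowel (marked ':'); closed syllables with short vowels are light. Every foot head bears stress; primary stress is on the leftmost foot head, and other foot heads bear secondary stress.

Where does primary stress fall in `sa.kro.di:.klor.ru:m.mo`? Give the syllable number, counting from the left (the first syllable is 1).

1

Weights: 1 sa L, 2 kro L, 3 di: H, 4 klor L, 5 ru:m H, 6 mo L.
Parse right to left (heavy = foot alone; LL = one foot; stranded L unfooted): (ˈsa.kro) (ˈdi:) klor (ˈru:m) mo.
Foot heads: 1, 3, 5.
Primary stress on the leftmost head = syllable 1.
Primary stress: syllable 1 → ˈsa.kro.di:.klor.ru:m.mo.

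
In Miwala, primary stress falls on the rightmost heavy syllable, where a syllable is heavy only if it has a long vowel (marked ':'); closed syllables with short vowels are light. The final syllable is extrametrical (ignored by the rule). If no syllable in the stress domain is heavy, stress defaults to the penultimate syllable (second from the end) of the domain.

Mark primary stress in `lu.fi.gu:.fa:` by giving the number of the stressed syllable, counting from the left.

3

The final syllable (4, fa:) is extrametrical; the stress domain is syllables 1–3.
Weights: 1 lu L, 2 fi L, 3 gu: H.
Heavy syllables in the domain: 3. The rightmost is syllable 3 (gu:).
Primary stress: syllable 3 → lu.fi.ˈgu:.fa:.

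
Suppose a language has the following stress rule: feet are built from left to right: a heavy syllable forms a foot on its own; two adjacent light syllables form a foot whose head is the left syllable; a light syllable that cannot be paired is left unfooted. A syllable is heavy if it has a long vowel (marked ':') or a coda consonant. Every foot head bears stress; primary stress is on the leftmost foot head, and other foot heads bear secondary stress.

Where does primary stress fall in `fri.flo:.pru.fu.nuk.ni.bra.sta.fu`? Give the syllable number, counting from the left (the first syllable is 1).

Weights: 1 fri L, 2 flo: H, 3 pru L, 4 fu L, 5 nuk H, 6 ni L, 7 bra L, 8 sta L, 9 fu L.
Parse left to right (heavy = foot alone; LL = one foot; stranded L unfooted): fri (ˈflo:) (ˈpru.fu) (ˈnuk) (ˈni.bra) (ˈsta.fu).
Foot heads: 2, 3, 5, 6, 8.
Primary stress on the leftmost head = syllable 2.
Primary stress: syllable 2 → fri.ˈflo:.pru.fu.nuk.ni.bra.sta.fu.

2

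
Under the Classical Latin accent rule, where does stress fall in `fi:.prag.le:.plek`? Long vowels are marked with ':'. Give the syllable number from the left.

Classical Latin: stress the penult if heavy (long vowel or closed), else the antepenult.
Weights: 2 prag H, 3 le: H, 4 plek H.
The penult (syllable 3, le:) is heavy, so it takes stress.
Stress on syllable 3: fi:.prag.ˈle:.plek.

3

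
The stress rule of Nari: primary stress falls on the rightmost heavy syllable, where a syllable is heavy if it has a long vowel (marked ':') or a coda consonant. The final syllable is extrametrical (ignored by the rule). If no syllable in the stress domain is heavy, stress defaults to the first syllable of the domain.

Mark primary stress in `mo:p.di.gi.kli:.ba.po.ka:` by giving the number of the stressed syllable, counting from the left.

4

The final syllable (7, ka:) is extrametrical; the stress domain is syllables 1–6.
Weights: 1 mo:p H, 2 di L, 3 gi L, 4 kli: H, 5 ba L, 6 po L.
Heavy syllables in the domain: 1, 4. The rightmost is syllable 4 (kli:).
Primary stress: syllable 4 → mo:p.di.gi.ˈkli:.ba.po.ka:.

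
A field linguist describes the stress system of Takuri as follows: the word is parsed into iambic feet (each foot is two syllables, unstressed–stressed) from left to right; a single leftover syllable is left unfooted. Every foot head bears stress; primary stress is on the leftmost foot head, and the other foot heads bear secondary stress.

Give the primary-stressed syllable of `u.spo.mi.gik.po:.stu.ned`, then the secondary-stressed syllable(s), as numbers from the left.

Parse left to right into iambic (σˈσ) feet: (u.ˈspo) (mi.ˈgik) (po:.ˈstu) ned. Syllable 7 is left unfooted.
Foot heads (stressed positions): 2, 4, 6.
End Rule Leftmost: primary stress on the leftmost head = syllable 2.
Secondary stress on 4, 6: u.ˈspo.mi.ˌgik.po:.ˌstu.ned.

primary 2, secondary 4, 6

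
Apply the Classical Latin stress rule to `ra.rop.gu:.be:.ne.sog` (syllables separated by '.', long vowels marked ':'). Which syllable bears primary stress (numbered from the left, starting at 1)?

Classical Latin: stress the penult if heavy (long vowel or closed), else the antepenult.
Weights: 4 be: H, 5 ne L, 6 sog H.
The penult (syllable 5, ne) is light, so stress falls on the antepenult (syllable 4, be:).
Stress on syllable 4: ra.rop.gu:.ˈbe:.ne.sog.

4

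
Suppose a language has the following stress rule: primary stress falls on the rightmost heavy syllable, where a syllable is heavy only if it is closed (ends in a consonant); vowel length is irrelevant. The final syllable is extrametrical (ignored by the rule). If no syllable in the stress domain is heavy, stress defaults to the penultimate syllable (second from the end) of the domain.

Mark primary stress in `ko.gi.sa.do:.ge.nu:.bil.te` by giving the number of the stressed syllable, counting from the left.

7

The final syllable (8, te) is extrametrical; the stress domain is syllables 1–7.
Weights: 1 ko L, 2 gi L, 3 sa L, 4 do: L, 5 ge L, 6 nu: L, 7 bil H.
Heavy syllables in the domain: 7. The rightmost is syllable 7 (bil).
Primary stress: syllable 7 → ko.gi.sa.do:.ge.nu:.ˈbil.te.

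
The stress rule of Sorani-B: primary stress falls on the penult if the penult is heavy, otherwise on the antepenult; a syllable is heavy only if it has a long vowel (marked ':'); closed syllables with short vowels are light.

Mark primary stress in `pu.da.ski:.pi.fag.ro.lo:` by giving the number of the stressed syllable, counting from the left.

5

Weights: 5 fag L, 6 ro L, 7 lo: H.
The penult (syllable 6, ro) is light, so stress falls on the antepenult (syllable 5, fag).
Primary stress: syllable 5 → pu.da.ski:.pi.ˈfag.ro.lo:.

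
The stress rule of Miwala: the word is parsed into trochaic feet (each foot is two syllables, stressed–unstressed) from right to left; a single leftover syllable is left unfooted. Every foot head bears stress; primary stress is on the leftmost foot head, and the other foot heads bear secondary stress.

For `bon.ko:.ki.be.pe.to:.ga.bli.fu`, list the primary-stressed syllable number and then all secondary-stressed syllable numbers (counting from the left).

primary 2, secondary 4, 6, 8

Parse right to left into trochaic (ˈσσ) feet: bon (ˈko:.ki) (ˈbe.pe) (ˈto:.ga) (ˈbli.fu). Syllable 1 is left unfooted.
Foot heads (stressed positions): 2, 4, 6, 8.
End Rule Leftmost: primary stress on the leftmost head = syllable 2.
Secondary stress on 4, 6, 8: bon.ˈko:.ki.ˌbe.pe.ˌto:.ga.ˌbli.fu.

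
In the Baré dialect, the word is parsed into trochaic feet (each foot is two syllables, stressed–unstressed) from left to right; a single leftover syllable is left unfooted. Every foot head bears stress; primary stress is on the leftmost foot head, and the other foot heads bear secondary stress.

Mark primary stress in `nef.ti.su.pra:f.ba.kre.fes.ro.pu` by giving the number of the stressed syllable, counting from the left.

1

Parse left to right into trochaic (ˈσσ) feet: (ˈnef.ti) (ˈsu.pra:f) (ˈba.kre) (ˈfes.ro) pu. Syllable 9 is left unfooted.
Foot heads (stressed positions): 1, 3, 5, 7.
End Rule Leftmost: primary stress on the leftmost head = syllable 1.
Primary stress: syllable 1 → ˈnef.ti.su.pra:f.ba.kre.fes.ro.pu.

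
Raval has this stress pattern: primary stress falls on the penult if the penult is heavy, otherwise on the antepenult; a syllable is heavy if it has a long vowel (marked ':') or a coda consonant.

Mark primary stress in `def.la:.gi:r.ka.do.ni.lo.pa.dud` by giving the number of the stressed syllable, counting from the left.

Weights: 7 lo L, 8 pa L, 9 dud H.
The penult (syllable 8, pa) is light, so stress falls on the antepenult (syllable 7, lo).
Primary stress: syllable 7 → def.la:.gi:r.ka.do.ni.ˈlo.pa.dud.

7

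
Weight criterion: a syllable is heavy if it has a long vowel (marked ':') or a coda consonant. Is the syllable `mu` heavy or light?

light

`mu`: short vowel, open (no coda). Short vowel, open → light.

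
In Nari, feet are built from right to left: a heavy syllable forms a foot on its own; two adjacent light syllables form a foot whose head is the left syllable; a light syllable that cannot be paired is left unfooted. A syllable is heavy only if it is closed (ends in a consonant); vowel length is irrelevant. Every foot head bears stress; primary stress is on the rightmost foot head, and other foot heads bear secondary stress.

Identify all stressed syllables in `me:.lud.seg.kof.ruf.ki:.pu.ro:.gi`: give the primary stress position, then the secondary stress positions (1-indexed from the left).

primary 8, secondary 2, 3, 4, 5, 6

Weights: 1 me: L, 2 lud H, 3 seg H, 4 kof H, 5 ruf H, 6 ki: L, 7 pu L, 8 ro: L, 9 gi L.
Parse right to left (heavy = foot alone; LL = one foot; stranded L unfooted): me: (ˈlud) (ˈseg) (ˈkof) (ˈruf) (ˈki:.pu) (ˈro:.gi).
Foot heads: 2, 3, 4, 5, 6, 8.
Primary stress on the rightmost head = syllable 8.
Secondary stress on 2, 3, 4, 5, 6: me:.ˌlud.ˌseg.ˌkof.ˌruf.ˌki:.pu.ˈro:.gi.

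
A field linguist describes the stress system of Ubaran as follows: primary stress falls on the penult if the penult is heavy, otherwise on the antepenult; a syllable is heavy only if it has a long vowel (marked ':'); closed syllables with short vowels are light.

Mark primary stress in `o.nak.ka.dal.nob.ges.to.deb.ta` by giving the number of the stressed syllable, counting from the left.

Weights: 7 to L, 8 deb L, 9 ta L.
The penult (syllable 8, deb) is light, so stress falls on the antepenult (syllable 7, to).
Primary stress: syllable 7 → o.nak.ka.dal.nob.ges.ˈto.deb.ta.

7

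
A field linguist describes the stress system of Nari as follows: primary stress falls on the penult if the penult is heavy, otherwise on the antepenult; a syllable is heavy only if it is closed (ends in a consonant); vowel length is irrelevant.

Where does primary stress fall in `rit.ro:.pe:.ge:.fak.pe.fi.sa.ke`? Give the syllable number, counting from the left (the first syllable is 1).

7

Weights: 7 fi L, 8 sa L, 9 ke L.
The penult (syllable 8, sa) is light, so stress falls on the antepenult (syllable 7, fi).
Primary stress: syllable 7 → rit.ro:.pe:.ge:.fak.pe.ˈfi.sa.ke.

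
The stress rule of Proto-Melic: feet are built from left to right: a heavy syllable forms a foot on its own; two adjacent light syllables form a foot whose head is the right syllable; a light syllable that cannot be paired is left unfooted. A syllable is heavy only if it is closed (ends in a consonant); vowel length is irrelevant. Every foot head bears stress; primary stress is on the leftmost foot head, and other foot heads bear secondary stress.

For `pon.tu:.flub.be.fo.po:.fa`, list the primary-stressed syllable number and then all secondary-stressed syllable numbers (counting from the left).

primary 1, secondary 3, 5, 7

Weights: 1 pon H, 2 tu: L, 3 flub H, 4 be L, 5 fo L, 6 po: L, 7 fa L.
Parse left to right (heavy = foot alone; LL = one foot; stranded L unfooted): (ˈpon) tu: (ˈflub) (be.ˈfo) (po:.ˈfa).
Foot heads: 1, 3, 5, 7.
Primary stress on the leftmost head = syllable 1.
Secondary stress on 3, 5, 7: ˈpon.tu:.ˌflub.be.ˌfo.po:.ˌfa.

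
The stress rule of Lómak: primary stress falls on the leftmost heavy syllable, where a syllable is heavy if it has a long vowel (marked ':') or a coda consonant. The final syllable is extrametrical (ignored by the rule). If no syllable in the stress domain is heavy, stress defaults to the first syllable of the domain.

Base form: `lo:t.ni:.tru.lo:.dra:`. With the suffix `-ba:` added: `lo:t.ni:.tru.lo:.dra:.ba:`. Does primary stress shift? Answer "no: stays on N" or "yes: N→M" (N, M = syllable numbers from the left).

no: stays on 1

Base `lo:t.ni:.tru.lo:.dra:` (5 syllables):
  The final syllable (5, dra:) is extrametrical; the stress domain is syllables 1–4.
  Weights: 1 lo:t H, 2 ni: H, 3 tru L, 4 lo: H.
  Heavy syllables in the domain: 1, 2, 4. The leftmost is syllable 1 (lo:t).
  → primary stress on syllable 1.
Suffixed `lo:t.ni:.tru.lo:.dra:.ba:` (6 syllables):
  The final syllable (6, ba:) is extrametrical; the stress domain is syllables 1–5.
  Weights: 1 lo:t H, 2 ni: H, 3 tru L, 4 lo: H, 5 dra: H.
  Heavy syllables in the domain: 1, 2, 4, 5. The leftmost is syllable 1 (lo:t).
  → primary stress on syllable 1.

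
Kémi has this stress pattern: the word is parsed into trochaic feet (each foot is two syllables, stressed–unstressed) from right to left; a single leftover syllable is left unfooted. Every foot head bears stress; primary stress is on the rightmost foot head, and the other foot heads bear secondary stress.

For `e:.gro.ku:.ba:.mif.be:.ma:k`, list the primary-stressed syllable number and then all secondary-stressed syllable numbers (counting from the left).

Parse right to left into trochaic (ˈσσ) feet: e: (ˈgro.ku:) (ˈba:.mif) (ˈbe:.ma:k). Syllable 1 is left unfooted.
Foot heads (stressed positions): 2, 4, 6.
End Rule Rightmost: primary stress on the rightmost head = syllable 6.
Secondary stress on 2, 4: e:.ˌgro.ku:.ˌba:.mif.ˈbe:.ma:k.

primary 6, secondary 2, 4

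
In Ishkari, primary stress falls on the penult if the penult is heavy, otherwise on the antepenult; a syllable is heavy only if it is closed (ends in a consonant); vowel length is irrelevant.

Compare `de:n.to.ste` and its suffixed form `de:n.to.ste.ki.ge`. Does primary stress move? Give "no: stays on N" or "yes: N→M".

yes: 1→3

Base `de:n.to.ste` (3 syllables):
  Weights: 1 de:n H, 2 to L, 3 ste L.
  The penult (syllable 2, to) is light, so stress falls on the antepenult (syllable 1, de:n).
  → primary stress on syllable 1.
Suffixed `de:n.to.ste.ki.ge` (5 syllables):
  Weights: 3 ste L, 4 ki L, 5 ge L.
  The penult (syllable 4, ki) is light, so stress falls on the antepenult (syllable 3, ste).
  → primary stress on syllable 3.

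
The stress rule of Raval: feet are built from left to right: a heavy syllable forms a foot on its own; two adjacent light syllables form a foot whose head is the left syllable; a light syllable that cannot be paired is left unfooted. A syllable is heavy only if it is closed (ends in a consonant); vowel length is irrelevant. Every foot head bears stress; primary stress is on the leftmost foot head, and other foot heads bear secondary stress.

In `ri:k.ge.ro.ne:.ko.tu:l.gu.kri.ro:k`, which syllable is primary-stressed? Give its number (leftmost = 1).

Weights: 1 ri:k H, 2 ge L, 3 ro L, 4 ne: L, 5 ko L, 6 tu:l H, 7 gu L, 8 kri L, 9 ro:k H.
Parse left to right (heavy = foot alone; LL = one foot; stranded L unfooted): (ˈri:k) (ˈge.ro) (ˈne:.ko) (ˈtu:l) (ˈgu.kri) (ˈro:k).
Foot heads: 1, 2, 4, 6, 7, 9.
Primary stress on the leftmost head = syllable 1.
Primary stress: syllable 1 → ˈri:k.ge.ro.ne:.ko.tu:l.gu.kri.ro:k.

1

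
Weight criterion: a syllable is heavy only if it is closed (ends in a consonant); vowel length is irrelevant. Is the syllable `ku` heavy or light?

`ku`: short vowel, open (no coda). Open (no coda) → light.

light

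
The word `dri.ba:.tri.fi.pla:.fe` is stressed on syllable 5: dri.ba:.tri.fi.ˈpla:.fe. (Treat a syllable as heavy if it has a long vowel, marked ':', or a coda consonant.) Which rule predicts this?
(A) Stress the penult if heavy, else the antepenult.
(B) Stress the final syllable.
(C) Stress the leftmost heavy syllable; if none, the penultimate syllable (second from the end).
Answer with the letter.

A

Rule A → syllable 5 ✓.
Rule B → syllable 6 (observed: 5).
Rule C → syllable 2 (observed: 5).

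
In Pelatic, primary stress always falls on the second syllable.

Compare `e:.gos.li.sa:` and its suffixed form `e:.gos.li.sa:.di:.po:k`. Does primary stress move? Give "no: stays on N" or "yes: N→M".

Base `e:.gos.li.sa:` (4 syllables):
  The word has 4 syllables; the second syllable is syllable 2 (gos).
  → primary stress on syllable 2.
Suffixed `e:.gos.li.sa:.di:.po:k` (6 syllables):
  The word has 6 syllables; the second syllable is syllable 2 (gos).
  → primary stress on syllable 2.

no: stays on 2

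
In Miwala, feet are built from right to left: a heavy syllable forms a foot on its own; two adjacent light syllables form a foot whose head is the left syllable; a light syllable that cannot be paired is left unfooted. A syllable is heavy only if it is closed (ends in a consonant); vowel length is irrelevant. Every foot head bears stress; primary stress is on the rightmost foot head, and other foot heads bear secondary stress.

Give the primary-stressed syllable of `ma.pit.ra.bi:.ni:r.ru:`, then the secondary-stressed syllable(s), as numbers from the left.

primary 5, secondary 2, 3

Weights: 1 ma L, 2 pit H, 3 ra L, 4 bi: L, 5 ni:r H, 6 ru: L.
Parse right to left (heavy = foot alone; LL = one foot; stranded L unfooted): ma (ˈpit) (ˈra.bi:) (ˈni:r) ru:.
Foot heads: 2, 3, 5.
Primary stress on the rightmost head = syllable 5.
Secondary stress on 2, 3: ma.ˌpit.ˌra.bi:.ˈni:r.ru:.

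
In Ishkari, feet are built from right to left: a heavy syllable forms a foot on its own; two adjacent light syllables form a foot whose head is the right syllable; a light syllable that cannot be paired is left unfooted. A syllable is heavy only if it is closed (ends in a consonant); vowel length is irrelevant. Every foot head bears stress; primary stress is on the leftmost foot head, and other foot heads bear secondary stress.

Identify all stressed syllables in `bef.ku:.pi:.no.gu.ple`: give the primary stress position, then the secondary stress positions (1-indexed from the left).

primary 1, secondary 4, 6

Weights: 1 bef H, 2 ku: L, 3 pi: L, 4 no L, 5 gu L, 6 ple L.
Parse right to left (heavy = foot alone; LL = one foot; stranded L unfooted): (ˈbef) ku: (pi:.ˈno) (gu.ˈple).
Foot heads: 1, 4, 6.
Primary stress on the leftmost head = syllable 1.
Secondary stress on 4, 6: ˈbef.ku:.pi:.ˌno.gu.ˌple.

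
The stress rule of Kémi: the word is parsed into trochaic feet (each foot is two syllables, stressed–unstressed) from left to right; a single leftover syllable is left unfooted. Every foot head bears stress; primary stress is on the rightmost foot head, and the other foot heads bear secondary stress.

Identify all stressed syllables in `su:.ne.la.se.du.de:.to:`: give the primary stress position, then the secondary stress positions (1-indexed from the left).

Parse left to right into trochaic (ˈσσ) feet: (ˈsu:.ne) (ˈla.se) (ˈdu.de:) to:. Syllable 7 is left unfooted.
Foot heads (stressed positions): 1, 3, 5.
End Rule Rightmost: primary stress on the rightmost head = syllable 5.
Secondary stress on 1, 3: ˌsu:.ne.ˌla.se.ˈdu.de:.to:.

primary 5, secondary 1, 3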